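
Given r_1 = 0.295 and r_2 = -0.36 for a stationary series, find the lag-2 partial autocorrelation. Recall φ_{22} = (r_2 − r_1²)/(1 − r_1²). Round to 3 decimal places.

φ_{22} = (r_2 − r_1²) / (1 − r_1²)
r_1² = (0.295)² = 0.087025
Numerator = -0.36 − 0.0870 = -0.4470; denominator = 1 − 0.0870 = 0.9130
φ_{22} = -0.4470 / 0.9130 = -0.490

-0.490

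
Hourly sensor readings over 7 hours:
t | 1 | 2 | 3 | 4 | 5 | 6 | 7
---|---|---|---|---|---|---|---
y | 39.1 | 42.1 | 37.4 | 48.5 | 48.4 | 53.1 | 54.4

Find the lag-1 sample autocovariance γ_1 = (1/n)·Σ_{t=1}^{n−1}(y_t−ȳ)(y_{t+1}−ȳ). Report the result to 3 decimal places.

Mean ȳ = (39.1 + 42.1 + 37.4 + 48.5 + 48.4 + 53.1 + 54.4)/7 = 46.1429
Σ_{t=1}^{6}(y_t−ȳ)(y_{t+1}−ȳ) = 121.6810
γ_1 = 121.6810 / 7 = 17.383

17.383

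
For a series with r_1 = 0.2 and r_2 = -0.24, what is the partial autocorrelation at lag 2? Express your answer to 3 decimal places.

φ_{22} = (r_2 − r_1²) / (1 − r_1²)
r_1² = (0.2)² = 0.04
Numerator = -0.24 − 0.0400 = -0.2800; denominator = 1 − 0.0400 = 0.9600
φ_{22} = -0.2800 / 0.9600 = -0.292

-0.292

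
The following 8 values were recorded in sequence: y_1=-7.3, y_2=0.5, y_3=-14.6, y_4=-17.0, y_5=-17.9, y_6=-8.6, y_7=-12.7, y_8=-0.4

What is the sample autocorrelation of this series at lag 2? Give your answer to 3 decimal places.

Mean ȳ = (-7.3 + 0.5 − 14.6 − 17.0 − 17.9 − 8.6 − 12.7 − 0.4)/8 = -9.7500
Numerator Σ_{t=1}^{6}(y_t−ȳ)(y_{t+2}−ȳ) = -20.2100
Denominator Σ(y_t−ȳ)² = 351.0200
r_2 = -20.2100 / 351.0200 = -0.058

-0.058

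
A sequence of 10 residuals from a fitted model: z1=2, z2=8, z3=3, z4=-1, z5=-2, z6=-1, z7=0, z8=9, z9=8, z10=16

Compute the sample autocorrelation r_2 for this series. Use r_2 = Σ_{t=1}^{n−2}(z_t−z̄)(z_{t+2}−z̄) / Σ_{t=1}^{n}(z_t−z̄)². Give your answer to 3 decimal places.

Mean z̄ = (2 + 8 + 3 − 1 − 2 − 1 + 0 + 9 + 8 + 16)/10 = 4.2000
Numerator Σ_{t=1}^{8}(z_t−z̄)(z_{t+2}−z̄) = 59.1200
Denominator Σ(z_t−z̄)² = 307.6000
r_2 = 59.1200 / 307.6000 = 0.192

0.192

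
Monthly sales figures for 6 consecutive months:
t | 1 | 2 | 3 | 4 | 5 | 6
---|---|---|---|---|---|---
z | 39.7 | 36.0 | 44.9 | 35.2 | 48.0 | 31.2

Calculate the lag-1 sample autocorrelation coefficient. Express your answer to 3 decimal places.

Mean z̄ = (39.7 + 36.0 + 44.9 + 35.2 + 48.0 + 31.2)/6 = 39.1667
Deviations from mean: 0.5333, -3.1667, 5.7333, -3.9667, 8.8333, -7.9667
Σ(z_t−z̄)(z_{t+1}−z̄) = (-1.6889) + (-18.1556) + (-22.7422) + (-35.0389) + (-70.3722) = -147.9978
Denominator Σ(z_t−z̄)² = 200.4133
r_1 = -147.9978 / 200.4133 = -0.738

-0.738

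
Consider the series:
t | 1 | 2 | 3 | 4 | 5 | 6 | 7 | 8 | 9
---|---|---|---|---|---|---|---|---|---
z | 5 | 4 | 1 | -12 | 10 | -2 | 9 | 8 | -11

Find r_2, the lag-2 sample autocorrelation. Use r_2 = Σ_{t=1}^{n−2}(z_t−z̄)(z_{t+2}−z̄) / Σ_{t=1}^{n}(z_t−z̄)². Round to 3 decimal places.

Mean z̄ = (5 + 4 + 1 − 12 + 10 − 2 + 9 + 8 − 11)/9 = 1.3333
Numerator Σ_{t=1}^{7}(z_t−z̄)(z_{t+2}−z̄) = -45.5556
Denominator Σ(z_t−z̄)² = 540.0000
r_2 = -45.5556 / 540.0000 = -0.084

-0.084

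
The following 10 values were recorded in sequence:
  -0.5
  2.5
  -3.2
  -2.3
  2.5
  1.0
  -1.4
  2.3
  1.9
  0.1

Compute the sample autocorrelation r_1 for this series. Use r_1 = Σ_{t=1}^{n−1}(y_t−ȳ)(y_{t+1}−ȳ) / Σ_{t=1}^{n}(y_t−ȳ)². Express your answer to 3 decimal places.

Mean ȳ = (-0.5 + 2.5 − 3.2 − 2.3 + 2.5 + 1.0 − 1.4 + 2.3 + 1.9 + 0.1)/10 = 0.2900
Numerator Σ_{t=1}^{9}(y_t−ȳ)(y_{t+1}−ȳ) = -6.2411
Denominator Σ(y_t−ȳ)² = 39.3090
r_1 = -6.2411 / 39.3090 = -0.159

-0.159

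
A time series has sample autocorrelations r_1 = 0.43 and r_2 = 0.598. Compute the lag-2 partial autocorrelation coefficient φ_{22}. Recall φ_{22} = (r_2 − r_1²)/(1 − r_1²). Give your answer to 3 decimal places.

0.507

φ_{22} = (r_2 − r_1²) / (1 − r_1²)
r_1² = (0.43)² = 0.1849
Numerator = 0.598 − 0.1849 = 0.4131; denominator = 1 − 0.1849 = 0.8151
φ_{22} = 0.4131 / 0.8151 = 0.507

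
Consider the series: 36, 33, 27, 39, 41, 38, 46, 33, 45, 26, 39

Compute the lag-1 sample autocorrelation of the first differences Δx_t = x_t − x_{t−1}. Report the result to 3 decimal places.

-0.716

First differences Δx: -3, -6, 12, 2, -3, 8, -13, 12, -19, 13
Mean of differences = 0.3000
Numerator Σ(Δx_t−Δx̄)(Δx_{t+1}−Δx̄) = -792.9900
Denominator Σ(Δx_t−Δx̄)² = 1108.1000
r_1(Δx) = -792.9900 / 1108.1000 = -0.716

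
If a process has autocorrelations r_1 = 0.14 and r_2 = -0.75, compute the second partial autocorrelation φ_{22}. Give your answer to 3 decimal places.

φ_{22} = (r_2 − r_1²) / (1 − r_1²)
r_1² = (0.14)² = 0.0196
Numerator = -0.75 − 0.0196 = -0.7696; denominator = 1 − 0.0196 = 0.9804
φ_{22} = -0.7696 / 0.9804 = -0.785

-0.785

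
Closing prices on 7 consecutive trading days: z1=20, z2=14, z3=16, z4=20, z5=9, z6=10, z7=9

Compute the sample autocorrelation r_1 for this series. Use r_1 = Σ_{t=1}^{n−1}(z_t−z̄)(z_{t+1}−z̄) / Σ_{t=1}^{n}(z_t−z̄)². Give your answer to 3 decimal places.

Mean z̄ = (20 + 14 + 16 + 20 + 9 + 10 + 9)/7 = 14.0000
Σ(z_t−z̄)(z_{t+1}−z̄) = (0.0000) + (0.0000) + (12.0000) + (-30.0000) + (20.0000) + (20.0000) = 22.0000
Denominator Σ(z_t−z̄)² = 142.0000
r_1 = 22.0000 / 142.0000 = 0.155

0.155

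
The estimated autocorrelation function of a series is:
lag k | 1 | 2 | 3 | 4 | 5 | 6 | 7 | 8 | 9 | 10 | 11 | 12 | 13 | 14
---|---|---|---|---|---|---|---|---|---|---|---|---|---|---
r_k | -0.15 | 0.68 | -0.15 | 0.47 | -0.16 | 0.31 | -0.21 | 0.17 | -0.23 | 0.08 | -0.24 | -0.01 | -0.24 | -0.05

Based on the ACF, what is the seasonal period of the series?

The largest autocorrelation is r_2 = 0.68, with weaker echoes at lags 4 (0.47), 6 (0.31) and 8 (0.17); the remaining lags stay at or below 0.08.
The dominant spike at lag 2 indicates a seasonal period of 2.

2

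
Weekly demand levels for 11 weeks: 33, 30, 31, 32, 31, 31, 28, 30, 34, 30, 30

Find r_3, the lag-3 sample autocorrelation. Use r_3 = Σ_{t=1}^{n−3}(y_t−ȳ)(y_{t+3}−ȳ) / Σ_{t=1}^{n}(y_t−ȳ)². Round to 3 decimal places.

0.100

Mean ȳ = (33 + 30 + 31 + 32 + 31 + 31 + 28 + 30 + 34 + 30 + 30)/11 = 30.9091
Numerator Σ_{t=1}^{8}(y_t−ȳ)(y_{t+3}−ȳ) = 2.7025
Denominator Σ(y_t−ȳ)² = 26.9091
r_3 = 2.7025 / 26.9091 = 0.100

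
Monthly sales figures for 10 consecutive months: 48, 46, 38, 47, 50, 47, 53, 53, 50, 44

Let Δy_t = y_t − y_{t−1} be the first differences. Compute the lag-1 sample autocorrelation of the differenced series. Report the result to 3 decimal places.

First differences Δy: -2, -8, 9, 3, -3, 6, 0, -3, -6
Mean of differences = -0.4444
Numerator Σ(Δy_t−Δȳ)(Δy_{t+1}−Δȳ) = -36.4198
Denominator Σ(Δy_t−Δȳ)² = 246.2222
r_1(Δy) = -36.4198 / 246.2222 = -0.148

-0.148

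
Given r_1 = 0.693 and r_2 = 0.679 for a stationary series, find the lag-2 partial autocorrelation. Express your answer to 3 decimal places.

φ_{22} = (r_2 − r_1²) / (1 − r_1²)
r_1² = (0.693)² = 0.480249
Numerator = 0.679 − 0.4802 = 0.1988; denominator = 1 − 0.4802 = 0.5198
φ_{22} = 0.1988 / 0.5198 = 0.382

0.382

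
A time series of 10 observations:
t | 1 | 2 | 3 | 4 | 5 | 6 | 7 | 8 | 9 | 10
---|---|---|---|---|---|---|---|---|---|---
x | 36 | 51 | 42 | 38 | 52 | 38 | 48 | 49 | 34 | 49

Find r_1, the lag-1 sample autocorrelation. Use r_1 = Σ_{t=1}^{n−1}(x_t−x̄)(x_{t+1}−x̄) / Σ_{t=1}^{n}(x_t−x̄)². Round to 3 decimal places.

Mean x̄ = (36 + 51 + 42 + 38 + 52 + 38 + 48 + 49 + 34 + 49)/10 = 43.7000
Numerator Σ_{t=1}^{9}(x_t−x̄)(x_{t+1}−x̄) = -258.0900
Denominator Σ(x_t−x̄)² = 418.1000
r_1 = -258.0900 / 418.1000 = -0.617

-0.617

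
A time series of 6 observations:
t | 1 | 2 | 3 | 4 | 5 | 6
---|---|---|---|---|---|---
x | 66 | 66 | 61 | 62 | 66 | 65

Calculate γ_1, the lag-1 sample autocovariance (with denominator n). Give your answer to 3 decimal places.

Mean x̄ = (66 + 66 + 61 + 62 + 66 + 65)/6 = 64.3333
Deviations: 1.6667, 1.6667, -3.3333, -2.3333, 1.6667, 0.6667
Σ_{t=1}^{5}(x_t−x̄)(x_{t+1}−x̄) = 2.2222
γ_1 = 2.2222 / 6 = 0.370

0.370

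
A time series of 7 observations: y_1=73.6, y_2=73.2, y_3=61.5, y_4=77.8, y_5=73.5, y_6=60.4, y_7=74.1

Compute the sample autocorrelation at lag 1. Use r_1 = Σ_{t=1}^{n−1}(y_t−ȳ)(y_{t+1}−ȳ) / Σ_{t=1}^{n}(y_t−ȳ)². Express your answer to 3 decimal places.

Mean ȳ = (73.6 + 73.2 + 61.5 + 77.8 + 73.5 + 60.4 + 74.1)/7 = 70.5857
Deviations from mean: 3.0143, 2.6143, -9.0857, 7.2143, 2.9143, -10.1857, 3.5143
Σ(y_t−ȳ)(y_{t+1}−ȳ) = (7.8802) + (-23.7527) + (-65.5469) + (21.0245) + (-29.6841) + (-35.7955) = -125.8745
Denominator Σ(y_t−ȳ)² = 275.1086
r_1 = -125.8745 / 275.1086 = -0.458

-0.458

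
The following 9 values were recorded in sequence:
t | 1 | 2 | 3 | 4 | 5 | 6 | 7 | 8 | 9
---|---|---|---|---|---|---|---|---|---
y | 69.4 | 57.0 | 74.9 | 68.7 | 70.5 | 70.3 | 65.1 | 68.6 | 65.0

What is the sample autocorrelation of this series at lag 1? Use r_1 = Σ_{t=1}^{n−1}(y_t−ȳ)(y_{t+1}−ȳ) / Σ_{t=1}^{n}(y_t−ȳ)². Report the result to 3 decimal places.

Mean ȳ = (69.4 + 57.0 + 74.9 + 68.7 + 70.5 + 70.3 + 65.1 + 68.6 + 65.0)/9 = 67.7222
Numerator Σ_{t=1}^{8}(y_t−ȳ)(y_{t+1}−ȳ) = -89.5072
Denominator Σ(y_t−ȳ)² = 199.6756
r_1 = -89.5072 / 199.6756 = -0.448

-0.448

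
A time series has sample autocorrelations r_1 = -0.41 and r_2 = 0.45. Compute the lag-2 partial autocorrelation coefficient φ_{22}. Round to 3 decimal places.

φ_{22} = (r_2 − r_1²) / (1 − r_1²)
r_1² = (-0.41)² = 0.1681
Numerator = 0.45 − 0.1681 = 0.2819; denominator = 1 − 0.1681 = 0.8319
φ_{22} = 0.2819 / 0.8319 = 0.339

0.339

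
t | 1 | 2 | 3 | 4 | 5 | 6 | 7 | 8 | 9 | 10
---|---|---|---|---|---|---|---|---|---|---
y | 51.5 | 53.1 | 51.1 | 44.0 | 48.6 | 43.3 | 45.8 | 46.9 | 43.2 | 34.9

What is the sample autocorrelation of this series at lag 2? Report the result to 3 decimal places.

Mean ȳ = (51.5 + 53.1 + 51.1 + 44.0 + 48.6 + 43.3 + 45.8 + 46.9 + 43.2 + 34.9)/10 = 46.2400
Numerator Σ_{t=1}^{8}(y_t−ȳ)(y_{t+2}−ȳ) = 19.1268
Denominator Σ(y_t−ȳ)² = 256.0440
r_2 = 19.1268 / 256.0440 = 0.075

0.075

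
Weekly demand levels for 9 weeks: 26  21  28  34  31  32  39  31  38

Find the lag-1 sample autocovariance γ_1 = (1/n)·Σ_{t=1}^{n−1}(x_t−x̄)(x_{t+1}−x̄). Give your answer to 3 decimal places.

8.789

Mean x̄ = (26 + 21 + 28 + 34 + 31 + 32 + 39 + 31 + 38)/9 = 31.1111
Σ_{t=1}^{8}(x_t−x̄)(x_{t+1}−x̄) = 79.0988
γ_1 = 79.0988 / 9 = 8.789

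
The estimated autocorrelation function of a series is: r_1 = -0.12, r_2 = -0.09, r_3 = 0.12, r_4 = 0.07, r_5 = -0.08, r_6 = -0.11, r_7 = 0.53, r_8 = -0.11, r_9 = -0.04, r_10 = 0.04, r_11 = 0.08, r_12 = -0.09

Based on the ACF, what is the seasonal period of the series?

The largest autocorrelation is r_7 = 0.53; the remaining lags stay at or below 0.12.
The dominant spike at lag 7 indicates a seasonal period of 7.

7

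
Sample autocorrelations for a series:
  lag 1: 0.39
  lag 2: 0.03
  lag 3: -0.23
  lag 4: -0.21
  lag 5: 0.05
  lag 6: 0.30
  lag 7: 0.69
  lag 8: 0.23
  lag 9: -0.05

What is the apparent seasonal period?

The largest autocorrelation is r_7 = 0.69; the remaining lags stay at or below 0.39. The elevated value at lag 1 (0.39), dropping to 0.03 at lag 2, reflects decaying short-term dependence rather than seasonality.
The dominant spike at lag 7 indicates a seasonal period of 7.

7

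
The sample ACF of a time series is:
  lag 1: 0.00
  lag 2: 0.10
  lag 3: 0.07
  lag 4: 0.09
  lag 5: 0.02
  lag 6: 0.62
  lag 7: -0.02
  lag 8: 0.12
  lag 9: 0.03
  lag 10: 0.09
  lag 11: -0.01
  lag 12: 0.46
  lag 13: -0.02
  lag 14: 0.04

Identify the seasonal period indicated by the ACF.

The largest autocorrelation is r_6 = 0.62, with a weaker echo at lag 12 (0.46); the remaining lags stay at or below 0.12.
The dominant spike at lag 6 indicates a seasonal period of 6.

6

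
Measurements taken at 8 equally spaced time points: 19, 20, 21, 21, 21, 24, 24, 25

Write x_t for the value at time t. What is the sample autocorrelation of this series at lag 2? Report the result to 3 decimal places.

0.239

Mean x̄ = (19 + 20 + 21 + 21 + 21 + 24 + 24 + 25)/8 = 21.8750
Deviations from mean: -2.8750, -1.8750, -0.8750, -0.8750, -0.8750, 2.1250, 2.1250, 3.1250
Σ(x_t−x̄)(x_{t+2}−x̄) = (2.5156) + (1.6406) + (0.7656) + (-1.8594) + (-1.8594) + (6.6406) = 7.8438
Denominator Σ(x_t−x̄)² = 32.8750
r_2 = 7.8438 / 32.8750 = 0.239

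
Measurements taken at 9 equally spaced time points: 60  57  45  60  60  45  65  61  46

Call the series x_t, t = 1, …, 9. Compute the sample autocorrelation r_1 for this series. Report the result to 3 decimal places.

-0.370

Mean x̄ = (60 + 57 + 45 + 60 + 60 + 45 + 65 + 61 + 46)/9 = 55.4444
Numerator Σ_{t=1}^{8}(x_t−x̄)(x_{t+1}−x̄) = -182.7531
Denominator Σ(x_t−x̄)² = 494.2222
r_1 = -182.7531 / 494.2222 = -0.370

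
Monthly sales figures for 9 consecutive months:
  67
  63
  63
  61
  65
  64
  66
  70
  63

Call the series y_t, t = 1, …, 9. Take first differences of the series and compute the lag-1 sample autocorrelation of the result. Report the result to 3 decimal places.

-0.296

First differences Δy: -4, 0, -2, 4, -1, 2, 4, -7
Mean of differences = -0.5000
Numerator Σ(Δy_t−Δȳ)(Δy_{t+1}−Δȳ) = -30.7500
Denominator Σ(Δy_t−Δȳ)² = 104.0000
r_1(Δy) = -30.7500 / 104.0000 = -0.296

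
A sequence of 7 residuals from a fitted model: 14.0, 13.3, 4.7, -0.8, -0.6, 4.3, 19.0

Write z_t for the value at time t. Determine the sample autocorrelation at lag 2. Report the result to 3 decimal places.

Mean z̄ = (14.0 + 13.3 + 4.7 − 0.8 − 0.6 + 4.3 + 19.0)/7 = 7.7000
Deviations from mean: 6.3000, 5.6000, -3.0000, -8.5000, -8.3000, -3.4000, 11.3000
Numerator Σ_{t=1}^{5}(z_t−z̄)(z_{t+2}−z̄) = -106.4900
Denominator Σ(z_t−z̄)² = 360.4400
r_2 = -106.4900 / 360.4400 = -0.295

-0.295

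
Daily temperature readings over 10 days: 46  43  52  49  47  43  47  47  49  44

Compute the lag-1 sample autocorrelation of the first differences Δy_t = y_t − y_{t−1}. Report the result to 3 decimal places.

First differences Δy: -3, 9, -3, -2, -4, 4, 0, 2, -5
Mean of differences = -0.2222
Numerator Σ(Δy_t−Δȳ)(Δy_{t+1}−Δȳ) = -64.7160
Denominator Σ(Δy_t−Δȳ)² = 163.5556
r_1(Δy) = -64.7160 / 163.5556 = -0.396

-0.396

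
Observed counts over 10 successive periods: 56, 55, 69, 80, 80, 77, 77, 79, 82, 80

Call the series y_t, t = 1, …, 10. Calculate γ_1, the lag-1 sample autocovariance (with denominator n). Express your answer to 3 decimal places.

57.625

Mean ȳ = (56 + 55 + 69 + 80 + 80 + 77 + 77 + 79 + 82 + 80)/10 = 73.5000
Σ_{t=1}^{9}(y_t−ȳ)(y_{t+1}−ȳ) = 576.2500
γ_1 = 576.2500 / 10 = 57.625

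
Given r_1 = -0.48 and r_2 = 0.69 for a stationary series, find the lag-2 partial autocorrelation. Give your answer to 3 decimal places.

φ_{22} = (r_2 − r_1²) / (1 − r_1²)
r_1² = (-0.48)² = 0.2304
Numerator = 0.69 − 0.2304 = 0.4596; denominator = 1 − 0.2304 = 0.7696
φ_{22} = 0.4596 / 0.7696 = 0.597

0.597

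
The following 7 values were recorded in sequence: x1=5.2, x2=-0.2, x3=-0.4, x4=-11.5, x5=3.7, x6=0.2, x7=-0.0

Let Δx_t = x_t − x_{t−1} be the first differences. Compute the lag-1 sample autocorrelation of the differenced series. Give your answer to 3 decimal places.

-0.558

First differences Δx: -5.4, -0.2, -11.1, 15.2, -3.5, -0.2
Mean of differences = -0.8667
Numerator Σ(Δx_t−Δx̄)(Δx_{t+1}−Δx̄) = -218.3244
Denominator Σ(Δx_t−Δx̄)² = 391.2333
r_1(Δx) = -218.3244 / 391.2333 = -0.558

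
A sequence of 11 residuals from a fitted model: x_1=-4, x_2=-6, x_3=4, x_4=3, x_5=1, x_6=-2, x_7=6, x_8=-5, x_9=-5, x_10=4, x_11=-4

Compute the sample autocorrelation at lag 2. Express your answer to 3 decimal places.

Mean x̄ = (-4 − 6 + 4 + 3 + 1 − 2 + 6 − 5 − 5 + 4 − 4)/11 = -0.7273
Numerator Σ_{t=1}^{9}(x_t−x̄)(x_{t+2}−x̄) = -49.6033
Denominator Σ(x_t−x̄)² = 194.1818
r_2 = -49.6033 / 194.1818 = -0.255

-0.255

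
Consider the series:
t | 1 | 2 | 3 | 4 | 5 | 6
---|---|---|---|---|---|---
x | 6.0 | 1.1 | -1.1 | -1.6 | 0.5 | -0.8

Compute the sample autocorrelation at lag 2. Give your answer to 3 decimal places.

Mean x̄ = (6.0 + 1.1 − 1.1 − 1.6 + 0.5 − 0.8)/6 = 0.6833
Σ(x_t−x̄)(x_{t+2}−x̄) = (-9.4814) + (-0.9514) + (0.3269) + (3.3869) = -6.7189
Denominator Σ(x_t−x̄)² = 39.0683
r_2 = -6.7189 / 39.0683 = -0.172

-0.172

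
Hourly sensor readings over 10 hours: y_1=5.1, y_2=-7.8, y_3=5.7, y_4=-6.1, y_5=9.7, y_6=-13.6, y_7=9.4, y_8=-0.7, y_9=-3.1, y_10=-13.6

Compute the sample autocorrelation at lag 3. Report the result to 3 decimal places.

Mean ȳ = (5.1 − 7.8 + 5.7 − 6.1 + 9.7 − 13.6 + 9.4 − 0.7 − 3.1 − 13.6)/10 = -1.5000
Numerator Σ_{t=1}^{7}(y_t−ȳ)(y_{t+3}−ȳ) = -341.7500
Denominator Σ(y_t−ȳ)² = 696.5200
r_3 = -341.7500 / 696.5200 = -0.491

-0.491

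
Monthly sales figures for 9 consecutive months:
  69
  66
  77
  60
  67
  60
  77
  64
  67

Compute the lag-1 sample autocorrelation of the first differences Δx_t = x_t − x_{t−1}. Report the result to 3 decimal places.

First differences Δx: -3, 11, -17, 7, -7, 17, -13, 3
Mean of differences = -0.2500
Numerator Σ(Δx_t−Δx̄)(Δx_{t+1}−Δx̄) = -767.5625
Denominator Σ(Δx_t−Δx̄)² = 983.5000
r_1(Δx) = -767.5625 / 983.5000 = -0.780

-0.780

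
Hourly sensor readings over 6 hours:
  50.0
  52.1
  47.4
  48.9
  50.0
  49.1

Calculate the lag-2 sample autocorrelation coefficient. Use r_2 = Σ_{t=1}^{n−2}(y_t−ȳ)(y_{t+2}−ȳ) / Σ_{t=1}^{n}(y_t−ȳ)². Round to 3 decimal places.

Mean ȳ = (50.0 + 52.1 + 47.4 + 48.9 + 50.0 + 49.1)/6 = 49.5833
Deviations from mean: 0.4167, 2.5167, -2.1833, -0.6833, 0.4167, -0.4833
Σ(y_t−ȳ)(y_{t+2}−ȳ) = (-0.9097) + (-1.7197) + (-0.9097) + (0.3303) = -3.2089
Denominator Σ(y_t−ȳ)² = 12.1483
r_2 = -3.2089 / 12.1483 = -0.264

-0.264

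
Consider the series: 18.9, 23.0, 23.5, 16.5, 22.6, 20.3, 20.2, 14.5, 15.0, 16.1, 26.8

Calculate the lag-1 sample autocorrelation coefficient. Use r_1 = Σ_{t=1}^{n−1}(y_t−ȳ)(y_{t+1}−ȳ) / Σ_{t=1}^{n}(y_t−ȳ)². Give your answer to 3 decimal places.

Mean ȳ = (18.9 + 23.0 + 23.5 + 16.5 + 22.6 + 20.3 + 20.2 + 14.5 + 15.0 + 16.1 + 26.8)/11 = 19.7636
Numerator Σ_{t=1}^{10}(y_t−ȳ)(y_{t+1}−ȳ) = 4.0523
Denominator Σ(y_t−ȳ)² = 157.6855
r_1 = 4.0523 / 157.6855 = 0.026

0.026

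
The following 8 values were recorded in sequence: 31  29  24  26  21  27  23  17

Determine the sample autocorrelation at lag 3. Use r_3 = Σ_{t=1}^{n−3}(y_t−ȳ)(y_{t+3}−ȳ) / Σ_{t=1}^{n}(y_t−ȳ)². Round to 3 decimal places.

Mean ȳ = (31 + 29 + 24 + 26 + 21 + 27 + 23 + 17)/8 = 24.7500
Deviations from mean: 6.2500, 4.2500, -0.7500, 1.2500, -3.7500, 2.2500, -1.7500, -7.7500
Numerator Σ_{t=1}^{5}(y_t−ȳ)(y_{t+3}−ȳ) = 17.0625
Denominator Σ(y_t−ȳ)² = 141.5000
r_3 = 17.0625 / 141.5000 = 0.121

0.121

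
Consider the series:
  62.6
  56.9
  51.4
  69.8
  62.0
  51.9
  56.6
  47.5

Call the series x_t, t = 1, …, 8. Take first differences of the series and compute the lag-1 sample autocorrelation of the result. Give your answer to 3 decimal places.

-0.362

First differences Δx: -5.7, -5.5, 18.4, -7.8, -10.1, 4.7, -9.1
Mean of differences = -2.1571
Numerator Σ(Δx_t−Δx̄)(Δx_{t+1}−Δx̄) = -230.1304
Denominator Σ(Δx_t−Δx̄)² = 636.4771
r_1(Δx) = -230.1304 / 636.4771 = -0.362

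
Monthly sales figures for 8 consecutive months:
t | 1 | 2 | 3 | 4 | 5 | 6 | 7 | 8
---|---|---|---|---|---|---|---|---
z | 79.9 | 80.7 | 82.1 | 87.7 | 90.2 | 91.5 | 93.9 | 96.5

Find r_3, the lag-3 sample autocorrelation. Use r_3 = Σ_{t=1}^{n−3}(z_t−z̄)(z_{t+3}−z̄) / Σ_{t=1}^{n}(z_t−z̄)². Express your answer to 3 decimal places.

-0.062

Mean z̄ = (79.9 + 80.7 + 82.1 + 87.7 + 90.2 + 91.5 + 93.9 + 96.5)/8 = 87.8125
Numerator Σ_{t=1}^{5}(z_t−z̄)(z_{t+3}−z̄) = -17.0992
Denominator Σ(z_t−z̄)² = 277.6688
r_3 = -17.0992 / 277.6688 = -0.062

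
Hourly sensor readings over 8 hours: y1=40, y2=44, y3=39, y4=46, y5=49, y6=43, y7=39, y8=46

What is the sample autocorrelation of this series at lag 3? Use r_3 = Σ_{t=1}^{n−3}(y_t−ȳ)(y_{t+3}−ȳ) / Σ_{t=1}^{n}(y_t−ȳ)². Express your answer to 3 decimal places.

Mean ȳ = (40 + 44 + 39 + 46 + 49 + 43 + 39 + 46)/8 = 43.2500
Deviations from mean: -3.2500, 0.7500, -4.2500, 2.7500, 5.7500, -0.2500, -4.2500, 2.7500
Numerator Σ_{t=1}^{5}(y_t−ȳ)(y_{t+3}−ȳ) = 0.5625
Denominator Σ(y_t−ȳ)² = 95.5000
r_3 = 0.5625 / 95.5000 = 0.006

0.006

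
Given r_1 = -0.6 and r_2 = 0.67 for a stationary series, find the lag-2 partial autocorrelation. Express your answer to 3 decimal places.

0.484

φ_{22} = (r_2 − r_1²) / (1 − r_1²)
r_1² = (-0.6)² = 0.36
Numerator = 0.67 − 0.3600 = 0.3100; denominator = 1 − 0.3600 = 0.6400
φ_{22} = 0.3100 / 0.6400 = 0.484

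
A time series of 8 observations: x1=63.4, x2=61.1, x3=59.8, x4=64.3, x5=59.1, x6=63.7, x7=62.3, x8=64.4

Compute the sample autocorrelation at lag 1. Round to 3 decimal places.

Mean x̄ = (63.4 + 61.1 + 59.8 + 64.3 + 59.1 + 63.7 + 62.3 + 64.4)/8 = 62.2625
Deviations from mean: 1.1375, -1.1625, -2.4625, 2.0375, -3.1625, 1.4375, 0.0375, 2.1375
Σ(x_t−x̄)(x_{t+1}−x̄) = (-1.3223) + (2.8627) + (-5.0173) + (-6.4436) + (-4.5461) + (0.0539) + (0.0802) = -14.3327
Denominator Σ(x_t−x̄)² = 29.4988
r_1 = -14.3327 / 29.4988 = -0.486

-0.486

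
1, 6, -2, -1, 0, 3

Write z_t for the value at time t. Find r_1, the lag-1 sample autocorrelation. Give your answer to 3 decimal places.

Mean z̄ = (1 + 6 − 2 − 1 + 0 + 3)/6 = 1.1667
Deviations from mean: -0.1667, 4.8333, -3.1667, -2.1667, -1.1667, 1.8333
Σ(z_t−z̄)(z_{t+1}−z̄) = (-0.8056) + (-15.3056) + (6.8611) + (2.5278) + (-2.1389) = -8.8611
Denominator Σ(z_t−z̄)² = 42.8333
r_1 = -8.8611 / 42.8333 = -0.207

-0.207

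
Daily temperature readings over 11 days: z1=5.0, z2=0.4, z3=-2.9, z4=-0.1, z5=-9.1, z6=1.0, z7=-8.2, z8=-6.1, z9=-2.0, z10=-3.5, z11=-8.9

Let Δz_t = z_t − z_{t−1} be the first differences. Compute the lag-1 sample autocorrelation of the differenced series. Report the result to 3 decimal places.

First differences Δz: -4.6, -3.3, 2.8, -9.0, 10.1, -9.2, 2.1, 4.1, -1.5, -5.4
Mean of differences = -1.3900
Numerator Σ(Δz_t−Δz̄)(Δz_{t+1}−Δz̄) = -219.1931
Denominator Σ(Δz_t−Δz̄)² = 340.8490
r_1(Δz) = -219.1931 / 340.8490 = -0.643

-0.643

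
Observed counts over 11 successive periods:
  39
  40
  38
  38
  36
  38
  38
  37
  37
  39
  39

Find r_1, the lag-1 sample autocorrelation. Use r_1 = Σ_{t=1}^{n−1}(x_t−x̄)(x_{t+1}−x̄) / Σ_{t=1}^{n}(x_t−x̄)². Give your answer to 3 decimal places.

Mean x̄ = (39 + 40 + 38 + 38 + 36 + 38 + 38 + 37 + 37 + 39 + 39)/11 = 38.0909
Numerator Σ_{t=1}^{10}(x_t−x̄)(x_{t+1}−x̄) = 3.0826
Denominator Σ(x_t−x̄)² = 12.9091
r_1 = 3.0826 / 12.9091 = 0.239

0.239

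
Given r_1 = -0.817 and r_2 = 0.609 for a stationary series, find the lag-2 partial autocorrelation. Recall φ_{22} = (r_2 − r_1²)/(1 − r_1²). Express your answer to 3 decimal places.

φ_{22} = (r_2 − r_1²) / (1 − r_1²)
r_1² = (-0.817)² = 0.667489
Numerator = 0.609 − 0.6675 = -0.0585; denominator = 1 − 0.6675 = 0.3325
φ_{22} = -0.0585 / 0.3325 = -0.176

-0.176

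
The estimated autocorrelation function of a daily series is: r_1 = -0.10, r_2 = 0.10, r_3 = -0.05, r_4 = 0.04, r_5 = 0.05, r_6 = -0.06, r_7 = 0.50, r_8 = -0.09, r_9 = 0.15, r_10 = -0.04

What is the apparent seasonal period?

The largest autocorrelation is r_7 = 0.50; the remaining lags stay at or below 0.15.
The dominant spike at lag 7 indicates a seasonal period of 7.

7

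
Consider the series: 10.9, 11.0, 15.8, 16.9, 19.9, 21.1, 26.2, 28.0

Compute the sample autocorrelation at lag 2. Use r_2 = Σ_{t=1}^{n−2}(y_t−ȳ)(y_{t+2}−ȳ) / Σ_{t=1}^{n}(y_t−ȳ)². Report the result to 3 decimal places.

0.213

Mean ȳ = (10.9 + 11.0 + 15.8 + 16.9 + 19.9 + 21.1 + 26.2 + 28.0)/8 = 18.7250
Deviations from mean: -7.8250, -7.7250, -2.9250, -1.8250, 1.1750, 2.3750, 7.4750, 9.2750
Σ(y_t−ȳ)(y_{t+2}−ȳ) = (22.8881) + (14.0981) + (-3.4369) + (-4.3344) + (8.7831) + (22.0281) = 60.0263
Denominator Σ(y_t−ȳ)² = 281.7150
r_2 = 60.0263 / 281.7150 = 0.213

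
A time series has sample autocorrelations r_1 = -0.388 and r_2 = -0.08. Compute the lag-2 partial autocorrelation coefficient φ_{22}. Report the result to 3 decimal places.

φ_{22} = (r_2 − r_1²) / (1 − r_1²)
r_1² = (-0.388)² = 0.150544
Numerator = -0.08 − 0.1505 = -0.2305; denominator = 1 − 0.1505 = 0.8495
φ_{22} = -0.2305 / 0.8495 = -0.271

-0.271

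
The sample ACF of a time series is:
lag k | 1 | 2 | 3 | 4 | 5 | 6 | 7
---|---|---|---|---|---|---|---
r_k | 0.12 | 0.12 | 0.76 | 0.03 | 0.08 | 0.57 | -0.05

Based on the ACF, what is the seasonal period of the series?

3

The largest autocorrelation is r_3 = 0.76, with a weaker echo at lag 6 (0.57); the remaining lags stay at or below 0.12.
The dominant spike at lag 3 indicates a seasonal period of 3.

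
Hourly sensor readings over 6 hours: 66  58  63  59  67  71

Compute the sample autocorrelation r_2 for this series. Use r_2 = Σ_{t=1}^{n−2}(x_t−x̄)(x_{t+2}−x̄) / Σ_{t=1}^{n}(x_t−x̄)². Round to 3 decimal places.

-0.081

Mean x̄ = (66 + 58 + 63 + 59 + 67 + 71)/6 = 64.0000
Deviations from mean: 2.0000, -6.0000, -1.0000, -5.0000, 3.0000, 7.0000
Σ(x_t−x̄)(x_{t+2}−x̄) = (-2.0000) + (30.0000) + (-3.0000) + (-35.0000) = -10.0000
Denominator Σ(x_t−x̄)² = 124.0000
r_2 = -10.0000 / 124.0000 = -0.081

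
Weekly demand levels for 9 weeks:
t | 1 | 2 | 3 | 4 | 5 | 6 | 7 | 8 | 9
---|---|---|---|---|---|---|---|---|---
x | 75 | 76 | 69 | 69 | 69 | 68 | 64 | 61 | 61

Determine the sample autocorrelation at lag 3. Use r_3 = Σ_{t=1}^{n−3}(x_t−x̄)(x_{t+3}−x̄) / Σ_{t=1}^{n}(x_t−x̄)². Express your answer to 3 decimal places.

Mean x̄ = (75 + 76 + 69 + 69 + 69 + 68 + 64 + 61 + 61)/9 = 68.0000
Numerator Σ_{t=1}^{6}(x_t−x̄)(x_{t+3}−x̄) = 4.0000
Denominator Σ(x_t−x̄)² = 230.0000
r_3 = 4.0000 / 230.0000 = 0.017

0.017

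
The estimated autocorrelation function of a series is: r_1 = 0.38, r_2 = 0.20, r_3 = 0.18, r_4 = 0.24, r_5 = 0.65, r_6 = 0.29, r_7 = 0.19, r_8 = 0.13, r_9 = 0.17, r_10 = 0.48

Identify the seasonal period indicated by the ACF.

5

The largest autocorrelation is r_5 = 0.65, with a weaker echo at lag 10 (0.48); the remaining lags stay at or below 0.38. The elevated value at lag 1 (0.38), dropping to 0.20 at lag 2, reflects decaying short-term dependence rather than seasonality.
The dominant spike at lag 5 indicates a seasonal period of 5.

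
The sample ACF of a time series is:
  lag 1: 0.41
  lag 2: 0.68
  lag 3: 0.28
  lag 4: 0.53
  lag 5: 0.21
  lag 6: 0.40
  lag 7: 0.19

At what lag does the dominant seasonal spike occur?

2

The largest autocorrelation is r_2 = 0.68, with a weaker echo at lag 4 (0.53); the remaining lags stay at or below 0.41.
The dominant spike at lag 2 indicates a seasonal period of 2.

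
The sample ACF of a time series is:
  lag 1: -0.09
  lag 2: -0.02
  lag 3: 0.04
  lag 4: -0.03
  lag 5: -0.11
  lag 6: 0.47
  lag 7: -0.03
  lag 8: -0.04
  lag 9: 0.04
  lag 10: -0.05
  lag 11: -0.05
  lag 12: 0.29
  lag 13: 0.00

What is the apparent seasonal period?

6

The largest autocorrelation is r_6 = 0.47, with a weaker echo at lag 12 (0.29); the remaining lags stay at or below 0.04.
The dominant spike at lag 6 indicates a seasonal period of 6.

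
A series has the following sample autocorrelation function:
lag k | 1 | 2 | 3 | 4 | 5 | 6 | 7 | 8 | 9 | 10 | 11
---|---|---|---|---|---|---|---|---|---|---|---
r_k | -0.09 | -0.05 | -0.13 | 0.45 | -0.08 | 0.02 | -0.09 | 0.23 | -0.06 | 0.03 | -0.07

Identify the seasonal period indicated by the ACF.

4

The largest autocorrelation is r_4 = 0.45, with a weaker echo at lag 8 (0.23); the remaining lags stay at or below 0.03.
The dominant spike at lag 4 indicates a seasonal period of 4.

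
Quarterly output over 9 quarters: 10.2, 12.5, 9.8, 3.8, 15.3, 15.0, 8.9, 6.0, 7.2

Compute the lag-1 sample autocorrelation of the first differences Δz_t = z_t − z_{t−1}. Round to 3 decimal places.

First differences Δz: 2.3, -2.7, -6.0, 11.5, -0.3, -6.1, -2.9, 1.2
Mean of differences = -0.3750
Numerator Σ(Δz_t−Δz̄)(Δz_{t+1}−Δz̄) = -48.9981
Denominator Σ(Δz_t−Δz̄)² = 226.8550
r_1(Δz) = -48.9981 / 226.8550 = -0.216

-0.216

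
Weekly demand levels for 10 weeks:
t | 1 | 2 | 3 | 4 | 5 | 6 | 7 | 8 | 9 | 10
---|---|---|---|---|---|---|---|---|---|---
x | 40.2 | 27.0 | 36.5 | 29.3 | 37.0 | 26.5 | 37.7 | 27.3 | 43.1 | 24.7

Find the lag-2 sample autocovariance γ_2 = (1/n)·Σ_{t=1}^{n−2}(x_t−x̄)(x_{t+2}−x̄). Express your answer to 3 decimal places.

23.581

Mean x̄ = (40.2 + 27.0 + 36.5 + 29.3 + 37.0 + 26.5 + 37.7 + 27.3 + 43.1 + 24.7)/10 = 32.9300
Σ_{t=1}^{8}(x_t−x̄)(x_{t+2}−x̄) = 235.8112
γ_2 = 235.8112 / 10 = 23.581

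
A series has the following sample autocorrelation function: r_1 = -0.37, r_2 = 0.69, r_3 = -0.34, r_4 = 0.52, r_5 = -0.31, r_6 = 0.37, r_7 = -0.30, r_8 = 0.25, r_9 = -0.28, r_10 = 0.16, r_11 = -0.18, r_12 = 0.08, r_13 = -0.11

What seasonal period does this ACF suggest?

2

The largest autocorrelation is r_2 = 0.69, with weaker echoes at lags 4 (0.52), 6 (0.37), 8 (0.25) and 10 (0.16); the remaining lags stay at or below 0.08.
The dominant spike at lag 2 indicates a seasonal period of 2.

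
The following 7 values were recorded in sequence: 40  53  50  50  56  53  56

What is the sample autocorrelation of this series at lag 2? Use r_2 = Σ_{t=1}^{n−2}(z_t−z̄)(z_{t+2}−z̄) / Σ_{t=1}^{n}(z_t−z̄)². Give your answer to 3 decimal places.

Mean z̄ = (40 + 53 + 50 + 50 + 56 + 53 + 56)/7 = 51.1429
Numerator Σ_{t=1}^{5}(z_t−z̄)(z_{t+2}−z̄) = 26.5306
Denominator Σ(z_t−z̄)² = 180.8571
r_2 = 26.5306 / 180.8571 = 0.147

0.147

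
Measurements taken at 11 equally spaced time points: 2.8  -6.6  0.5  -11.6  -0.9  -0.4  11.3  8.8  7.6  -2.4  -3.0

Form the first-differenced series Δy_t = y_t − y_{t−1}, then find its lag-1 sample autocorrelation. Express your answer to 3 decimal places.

-0.432

First differences Δy: -9.4, 7.1, -12.1, 10.7, 0.5, 11.7, -2.5, -1.2, -10.0, -0.6
Mean of differences = -0.5800
Numerator Σ(Δy_t−Δȳ)(Δy_{t+1}−Δȳ) = -277.0704
Denominator Σ(Δy_t−Δȳ)² = 641.4960
r_1(Δy) = -277.0704 / 641.4960 = -0.432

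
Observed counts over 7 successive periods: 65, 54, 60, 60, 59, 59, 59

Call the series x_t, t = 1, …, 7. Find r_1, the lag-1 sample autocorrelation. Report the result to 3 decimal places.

-0.533

Mean x̄ = (65 + 54 + 60 + 60 + 59 + 59 + 59)/7 = 59.4286
Σ(x_t−x̄)(x_{t+1}−x̄) = (-30.2449) + (-3.1020) + (0.3265) + (-0.2449) + (0.1837) + (0.1837) = -32.8980
Denominator Σ(x_t−x̄)² = 61.7143
r_1 = -32.8980 / 61.7143 = -0.533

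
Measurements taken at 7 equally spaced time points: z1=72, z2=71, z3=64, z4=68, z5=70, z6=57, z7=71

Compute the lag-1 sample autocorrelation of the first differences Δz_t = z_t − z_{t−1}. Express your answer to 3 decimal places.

-0.514

First differences Δz: -1, -7, 4, 2, -13, 14
Mean of differences = -0.1667
Numerator Σ(Δz_t−Δz̄)(Δz_{t+1}−Δz̄) = -223.3611
Denominator Σ(Δz_t−Δz̄)² = 434.8333
r_1(Δz) = -223.3611 / 434.8333 = -0.514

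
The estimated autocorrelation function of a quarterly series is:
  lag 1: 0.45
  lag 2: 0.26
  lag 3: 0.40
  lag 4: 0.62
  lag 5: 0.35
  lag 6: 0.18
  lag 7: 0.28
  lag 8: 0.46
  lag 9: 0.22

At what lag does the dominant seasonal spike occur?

4

The largest autocorrelation is r_4 = 0.62, with a weaker echo at lag 8 (0.46); the remaining lags stay at or below 0.45. The elevated value at lag 1 (0.45), dropping to 0.26 at lag 2, reflects decaying short-term dependence rather than seasonality.
The dominant spike at lag 4 indicates a seasonal period of 4.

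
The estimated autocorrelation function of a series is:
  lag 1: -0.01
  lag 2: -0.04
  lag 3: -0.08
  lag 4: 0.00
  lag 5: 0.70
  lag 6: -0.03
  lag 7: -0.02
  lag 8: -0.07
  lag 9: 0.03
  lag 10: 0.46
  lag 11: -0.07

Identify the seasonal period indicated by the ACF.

5

The largest autocorrelation is r_5 = 0.70, with a weaker echo at lag 10 (0.46); the remaining lags stay at or below 0.03.
The dominant spike at lag 5 indicates a seasonal period of 5.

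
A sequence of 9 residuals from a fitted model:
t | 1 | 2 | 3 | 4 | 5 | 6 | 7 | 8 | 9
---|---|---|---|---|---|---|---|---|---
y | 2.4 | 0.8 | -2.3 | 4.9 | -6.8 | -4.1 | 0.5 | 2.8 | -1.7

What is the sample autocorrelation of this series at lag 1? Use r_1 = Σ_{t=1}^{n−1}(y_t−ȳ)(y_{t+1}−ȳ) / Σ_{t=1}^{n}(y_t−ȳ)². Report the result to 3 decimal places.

Mean ȳ = (2.4 + 0.8 − 2.3 + 4.9 − 6.8 − 4.1 + 0.5 + 2.8 − 1.7)/9 = -0.3889
Numerator Σ_{t=1}^{8}(y_t−ȳ)(y_{t+1}−ȳ) = -23.8246
Denominator Σ(y_t−ȳ)² = 108.3689
r_1 = -23.8246 / 108.3689 = -0.220

-0.220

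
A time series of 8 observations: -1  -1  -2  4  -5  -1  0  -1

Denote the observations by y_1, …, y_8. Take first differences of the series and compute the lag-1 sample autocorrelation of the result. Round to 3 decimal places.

First differences Δy: 0, -1, 6, -9, 4, 1, -1
Mean of differences = 0.0000
Numerator Σ(Δy_t−Δȳ)(Δy_{t+1}−Δȳ) = -93.0000
Denominator Σ(Δy_t−Δȳ)² = 136.0000
r_1(Δy) = -93.0000 / 136.0000 = -0.684

-0.684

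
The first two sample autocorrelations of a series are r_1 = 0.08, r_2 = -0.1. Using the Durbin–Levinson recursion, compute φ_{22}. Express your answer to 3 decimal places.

-0.107

φ_{22} = (r_2 − r_1²) / (1 − r_1²)
r_1² = (0.08)² = 0.0064
Numerator = -0.1 − 0.0064 = -0.1064; denominator = 1 − 0.0064 = 0.9936
φ_{22} = -0.1064 / 0.9936 = -0.107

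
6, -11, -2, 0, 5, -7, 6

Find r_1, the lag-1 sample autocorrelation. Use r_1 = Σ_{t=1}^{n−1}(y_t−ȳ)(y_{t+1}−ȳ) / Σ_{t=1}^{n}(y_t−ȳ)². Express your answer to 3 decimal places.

-0.473

Mean ȳ = (6 − 11 − 2 + 0 + 5 − 7 + 6)/7 = -0.4286
Deviations from mean: 6.4286, -10.5714, -1.5714, 0.4286, 5.4286, -6.5714, 6.4286
Σ(y_t−ȳ)(y_{t+1}−ȳ) = (-67.9592) + (16.6122) + (-0.6735) + (2.3265) + (-35.6735) + (-42.2449) = -127.6122
Denominator Σ(y_t−ȳ)² = 269.7143
r_1 = -127.6122 / 269.7143 = -0.473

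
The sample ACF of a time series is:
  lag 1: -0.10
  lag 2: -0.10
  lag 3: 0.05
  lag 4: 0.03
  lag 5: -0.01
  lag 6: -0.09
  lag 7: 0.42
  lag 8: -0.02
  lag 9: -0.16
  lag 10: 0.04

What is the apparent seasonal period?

7

The largest autocorrelation is r_7 = 0.42; the remaining lags stay at or below 0.05.
The dominant spike at lag 7 indicates a seasonal period of 7.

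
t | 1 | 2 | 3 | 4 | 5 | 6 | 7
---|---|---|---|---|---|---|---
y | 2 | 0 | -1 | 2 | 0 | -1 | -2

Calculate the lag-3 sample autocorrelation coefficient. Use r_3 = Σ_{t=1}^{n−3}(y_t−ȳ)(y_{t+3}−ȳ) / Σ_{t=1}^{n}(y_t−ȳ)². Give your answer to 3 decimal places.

Mean ȳ = (2 + 0 − 1 + 2 + 0 − 1 − 2)/7 = 0.0000
Deviations from mean: 2.0000, 0.0000, -1.0000, 2.0000, 0.0000, -1.0000, -2.0000
Σ(y_t−ȳ)(y_{t+3}−ȳ) = (4.0000) + (0.0000) + (1.0000) + (-4.0000) = 1.0000
Denominator Σ(y_t−ȳ)² = 14.0000
r_3 = 1.0000 / 14.0000 = 0.071

0.071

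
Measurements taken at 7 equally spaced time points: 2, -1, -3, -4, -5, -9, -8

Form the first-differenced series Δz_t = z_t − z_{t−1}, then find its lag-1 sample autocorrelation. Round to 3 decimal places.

-0.464

First differences Δz: -3, -2, -1, -1, -4, 1
Mean of differences = -1.6667
Numerator Σ(Δz_t−Δz̄)(Δz_{t+1}−Δz̄) = -7.1111
Denominator Σ(Δz_t−Δz̄)² = 15.3333
r_1(Δz) = -7.1111 / 15.3333 = -0.464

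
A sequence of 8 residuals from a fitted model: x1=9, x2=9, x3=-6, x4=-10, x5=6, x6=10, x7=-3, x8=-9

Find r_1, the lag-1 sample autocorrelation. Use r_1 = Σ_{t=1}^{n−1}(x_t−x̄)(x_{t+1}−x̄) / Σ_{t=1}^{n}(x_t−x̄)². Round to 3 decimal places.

0.152

Mean x̄ = (9 + 9 − 6 − 10 + 6 + 10 − 3 − 9)/8 = 0.7500
Deviations from mean: 8.2500, 8.2500, -6.7500, -10.7500, 5.2500, 9.2500, -3.7500, -9.7500
Σ(x_t−x̄)(x_{t+1}−x̄) = (68.0625) + (-55.6875) + (72.5625) + (-56.4375) + (48.5625) + (-34.6875) + (36.5625) = 78.9375
Denominator Σ(x_t−x̄)² = 519.5000
r_1 = 78.9375 / 519.5000 = 0.152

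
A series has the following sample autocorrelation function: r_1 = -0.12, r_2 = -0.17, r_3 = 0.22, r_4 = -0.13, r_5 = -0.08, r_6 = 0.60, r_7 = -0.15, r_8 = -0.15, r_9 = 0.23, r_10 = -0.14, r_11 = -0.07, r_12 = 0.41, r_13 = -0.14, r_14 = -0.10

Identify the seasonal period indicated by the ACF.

The largest autocorrelation is r_6 = 0.60, with a weaker echo at lag 12 (0.41); the remaining lags stay at or below 0.23.
The dominant spike at lag 6 indicates a seasonal period of 6.

6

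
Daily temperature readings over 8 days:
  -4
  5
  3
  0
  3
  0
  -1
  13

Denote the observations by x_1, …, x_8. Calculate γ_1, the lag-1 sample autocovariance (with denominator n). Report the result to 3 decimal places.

-5.924

Mean x̄ = (-4 + 5 + 3 + 0 + 3 + 0 − 1 + 13)/8 = 2.3750
Deviations: -6.3750, 2.6250, 0.6250, -2.3750, 0.6250, -2.3750, -3.3750, 10.6250
Σ_{t=1}^{7}(x_t−x̄)(x_{t+1}−x̄) = -47.3906
γ_1 = -47.3906 / 8 = -5.924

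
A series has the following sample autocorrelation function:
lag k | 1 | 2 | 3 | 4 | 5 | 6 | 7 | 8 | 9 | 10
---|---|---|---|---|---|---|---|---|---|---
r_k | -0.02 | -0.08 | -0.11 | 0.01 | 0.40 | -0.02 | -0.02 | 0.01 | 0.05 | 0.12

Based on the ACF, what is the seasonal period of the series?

5

The largest autocorrelation is r_5 = 0.40; the remaining lags stay at or below 0.12.
The dominant spike at lag 5 indicates a seasonal period of 5.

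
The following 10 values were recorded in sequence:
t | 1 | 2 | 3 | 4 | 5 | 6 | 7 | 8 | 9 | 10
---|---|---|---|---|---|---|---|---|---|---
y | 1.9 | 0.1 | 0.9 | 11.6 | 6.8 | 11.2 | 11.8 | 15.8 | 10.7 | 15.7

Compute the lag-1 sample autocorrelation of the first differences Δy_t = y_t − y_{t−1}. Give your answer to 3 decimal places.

-0.603

First differences Δy: -1.8, 0.8, 10.7, -4.8, 4.4, 0.6, 4.0, -5.1, 5.0
Mean of differences = 1.5333
Numerator Σ(Δy_t−Δȳ)(Δy_{t+1}−Δȳ) = -124.8244
Denominator Σ(Δy_t−Δȳ)² = 206.9800
r_1(Δy) = -124.8244 / 206.9800 = -0.603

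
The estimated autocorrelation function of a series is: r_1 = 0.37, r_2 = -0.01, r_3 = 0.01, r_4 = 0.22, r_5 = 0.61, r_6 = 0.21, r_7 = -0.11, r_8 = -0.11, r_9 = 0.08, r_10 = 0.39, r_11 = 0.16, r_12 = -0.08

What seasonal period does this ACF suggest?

The largest autocorrelation is r_5 = 0.61, with a weaker echo at lag 10 (0.39); the remaining lags stay at or below 0.37.
The dominant spike at lag 5 indicates a seasonal period of 5.

5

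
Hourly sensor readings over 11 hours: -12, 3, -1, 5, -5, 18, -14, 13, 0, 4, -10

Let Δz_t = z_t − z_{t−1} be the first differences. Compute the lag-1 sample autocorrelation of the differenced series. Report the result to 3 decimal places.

First differences Δz: 15, -4, 6, -10, 23, -32, 27, -13, 4, -14
Mean of differences = 0.2000
Numerator Σ(Δz_t−Δz̄)(Δz_{t+1}−Δz̄) = -2433.2400
Denominator Σ(Δz_t−Δz̄)² = 3039.6000
r_1(Δz) = -2433.2400 / 3039.6000 = -0.801

-0.801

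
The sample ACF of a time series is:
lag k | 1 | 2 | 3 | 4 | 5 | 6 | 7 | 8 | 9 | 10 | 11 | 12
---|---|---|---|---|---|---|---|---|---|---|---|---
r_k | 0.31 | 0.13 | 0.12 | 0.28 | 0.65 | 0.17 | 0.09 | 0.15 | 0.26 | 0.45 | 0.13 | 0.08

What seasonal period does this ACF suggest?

The largest autocorrelation is r_5 = 0.65, with a weaker echo at lag 10 (0.45); the remaining lags stay at or below 0.31. The elevated value at lag 1 (0.31), dropping to 0.13 at lag 2, reflects decaying short-term dependence rather than seasonality.
The dominant spike at lag 5 indicates a seasonal period of 5.

5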